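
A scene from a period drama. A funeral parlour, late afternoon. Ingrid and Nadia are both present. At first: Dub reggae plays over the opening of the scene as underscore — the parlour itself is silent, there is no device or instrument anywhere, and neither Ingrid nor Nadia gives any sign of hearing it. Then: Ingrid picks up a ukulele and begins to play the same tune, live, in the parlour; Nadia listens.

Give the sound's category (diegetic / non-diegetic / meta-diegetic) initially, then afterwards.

non-diegetic, diegetic

Initially: no in-world source exists and no character can hear it — underscore → non-diegetic.
Afterwards: a ukulele is now a real source in the story world and the characters hear it → diegetic.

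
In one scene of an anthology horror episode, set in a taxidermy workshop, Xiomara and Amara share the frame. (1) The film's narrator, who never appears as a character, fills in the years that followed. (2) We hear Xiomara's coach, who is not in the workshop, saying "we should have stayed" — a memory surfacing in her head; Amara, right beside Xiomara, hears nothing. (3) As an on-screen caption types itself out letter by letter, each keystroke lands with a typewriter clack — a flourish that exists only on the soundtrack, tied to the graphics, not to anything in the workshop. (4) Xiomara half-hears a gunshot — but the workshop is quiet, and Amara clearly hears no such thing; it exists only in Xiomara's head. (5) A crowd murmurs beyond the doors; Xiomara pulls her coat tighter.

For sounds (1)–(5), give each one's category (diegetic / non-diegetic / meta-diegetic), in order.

(1) is non-diegetic: the narrator exists outside the story world, addressing only the audience.
Sound (2): the voice is a memory playing only inside Xiomara's mind; Amara can't hear it, so meta-diegetic.
(3) is non-diegetic: sound married to a title/caption — outside the diegesis by definition.
Sound (4): subjective to Xiomara: the workshop is silent and Amara hears nothing, so meta-diegetic.
(5) a crowd is part of the location's real environment → diegetic.

non-diegetic, meta-diegetic, non-diegetic, meta-diegetic, diegetic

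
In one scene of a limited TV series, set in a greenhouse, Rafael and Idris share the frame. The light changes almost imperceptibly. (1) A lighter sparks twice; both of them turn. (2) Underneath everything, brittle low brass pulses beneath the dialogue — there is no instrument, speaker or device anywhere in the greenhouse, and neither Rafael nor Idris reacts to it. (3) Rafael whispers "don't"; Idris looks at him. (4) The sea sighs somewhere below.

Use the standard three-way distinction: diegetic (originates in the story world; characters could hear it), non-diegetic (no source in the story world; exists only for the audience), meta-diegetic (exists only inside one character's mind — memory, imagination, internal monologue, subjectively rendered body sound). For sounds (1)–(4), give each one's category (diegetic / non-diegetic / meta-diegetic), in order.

(1) the sound comes from a lighter physically present in the location → diegetic.
(2) is non-diegetic: nothing in the greenhouse produces it and the characters don't hear it — pure soundtrack.
(3) is diegetic: spoken by a character present in the story world.
Sound (4): ambient/room sound belonging to the story's physical space, so diegetic.

diegetic, non-diegetic, diegetic, diegetic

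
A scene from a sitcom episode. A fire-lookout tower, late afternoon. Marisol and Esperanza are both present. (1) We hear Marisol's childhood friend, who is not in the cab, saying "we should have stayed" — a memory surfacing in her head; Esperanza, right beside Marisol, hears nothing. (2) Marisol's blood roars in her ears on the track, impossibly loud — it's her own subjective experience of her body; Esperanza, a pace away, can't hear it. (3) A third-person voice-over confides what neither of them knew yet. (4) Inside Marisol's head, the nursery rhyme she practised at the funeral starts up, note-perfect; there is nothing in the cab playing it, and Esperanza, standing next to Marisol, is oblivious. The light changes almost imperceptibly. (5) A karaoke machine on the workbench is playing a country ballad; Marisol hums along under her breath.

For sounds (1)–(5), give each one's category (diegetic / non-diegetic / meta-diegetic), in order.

(1) is meta-diegetic: it's Marisol's recollection rendered as sound; the other character can't hear it.
Sound (2): a subjective body sound — Marisol's private perception, inaudible to Esperanza, so meta-diegetic.
Sound (3): the narrator exists outside the story world, addressing only the audience, so non-diegetic.
(4) it lives in Marisol's subjectivity, not in the cab → meta-diegetic.
(5) is diegetic: the music comes from an on-screen device that Marisol responds to.

meta-diegetic, meta-diegetic, non-diegetic, meta-diegetic, diegetic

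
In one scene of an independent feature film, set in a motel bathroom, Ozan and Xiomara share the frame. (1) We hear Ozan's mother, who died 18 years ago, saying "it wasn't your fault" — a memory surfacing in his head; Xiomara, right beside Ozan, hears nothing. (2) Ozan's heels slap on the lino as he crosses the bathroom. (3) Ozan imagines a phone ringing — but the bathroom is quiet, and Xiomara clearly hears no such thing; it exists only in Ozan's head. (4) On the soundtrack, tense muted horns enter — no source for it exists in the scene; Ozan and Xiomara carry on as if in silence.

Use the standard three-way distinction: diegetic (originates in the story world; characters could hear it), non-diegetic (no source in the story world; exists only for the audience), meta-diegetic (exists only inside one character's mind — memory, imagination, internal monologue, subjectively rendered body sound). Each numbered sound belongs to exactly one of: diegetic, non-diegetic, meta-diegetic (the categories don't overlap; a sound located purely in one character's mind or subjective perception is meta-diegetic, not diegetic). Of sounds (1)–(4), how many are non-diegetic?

(1) is meta-diegetic: the voice is a memory playing only inside Ozan's mind; Xiomara can't hear it.
(2) is diegetic: Ozan's footsteps are produced in the story world.
Sound (3): subjective to Ozan: the bathroom is silent and Xiomara hears nothing, so meta-diegetic.
(4) is non-diegetic: score with no on-screen or off-screen source; it exists for the audience alone.
Non-diegetic: (4) — that's 1.

1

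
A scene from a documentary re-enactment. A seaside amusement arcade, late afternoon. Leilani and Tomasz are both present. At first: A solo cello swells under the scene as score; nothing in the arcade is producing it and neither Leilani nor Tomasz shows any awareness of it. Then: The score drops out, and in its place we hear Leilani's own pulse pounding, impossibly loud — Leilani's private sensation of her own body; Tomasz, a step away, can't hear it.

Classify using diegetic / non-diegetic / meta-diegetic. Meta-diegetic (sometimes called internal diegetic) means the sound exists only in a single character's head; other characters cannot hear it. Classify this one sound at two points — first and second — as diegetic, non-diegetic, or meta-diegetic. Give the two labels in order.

First: underscore with no in-world source, inaudible to the characters → non-diegetic.
Second: the body sound is Leilani's subjective perception alone — Tomasz can't hear it → meta-diegetic.

non-diegetic, meta-diegetic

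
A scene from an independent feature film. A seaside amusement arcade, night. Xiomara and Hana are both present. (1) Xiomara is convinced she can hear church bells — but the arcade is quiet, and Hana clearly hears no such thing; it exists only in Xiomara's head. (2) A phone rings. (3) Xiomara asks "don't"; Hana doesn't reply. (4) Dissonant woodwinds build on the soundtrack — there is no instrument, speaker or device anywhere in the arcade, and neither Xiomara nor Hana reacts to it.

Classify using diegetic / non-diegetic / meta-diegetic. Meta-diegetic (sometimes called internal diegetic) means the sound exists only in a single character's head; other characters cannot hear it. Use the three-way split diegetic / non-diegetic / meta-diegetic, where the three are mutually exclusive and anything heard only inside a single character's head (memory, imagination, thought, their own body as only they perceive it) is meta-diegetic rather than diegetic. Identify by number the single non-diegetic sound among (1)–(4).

(1) the sound is imagined by Xiomara; nothing in the story world is producing it and Hana can't hear it → meta-diegetic.
(2) the sound comes from a phone physically present in the location → diegetic.
Sound (3): spoken by a character present in the story world, so diegetic.
(4) is non-diegetic: score with no on-screen or off-screen source; it exists for the audience alone.
Only (4) is non-diegetic.

4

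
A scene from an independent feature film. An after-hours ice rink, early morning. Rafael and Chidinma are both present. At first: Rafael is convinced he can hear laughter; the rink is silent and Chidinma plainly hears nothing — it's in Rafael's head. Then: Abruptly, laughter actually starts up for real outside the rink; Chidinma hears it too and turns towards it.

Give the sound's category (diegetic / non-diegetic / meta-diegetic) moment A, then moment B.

Moment A: only Rafael 'hears' it — imagined, in his mind → meta-diegetic.
Moment B: now there's a real external source and Chidinma hears it too — in the story world → diegetic.

meta-diegetic, diegetic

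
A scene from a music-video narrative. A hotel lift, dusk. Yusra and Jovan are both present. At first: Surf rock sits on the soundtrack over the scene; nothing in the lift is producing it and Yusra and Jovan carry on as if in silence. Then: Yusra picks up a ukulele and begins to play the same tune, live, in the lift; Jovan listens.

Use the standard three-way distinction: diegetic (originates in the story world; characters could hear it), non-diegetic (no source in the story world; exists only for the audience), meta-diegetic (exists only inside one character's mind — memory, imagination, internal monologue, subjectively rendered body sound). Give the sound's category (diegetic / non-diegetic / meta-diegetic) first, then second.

First: no in-world source exists and no character can hear it — underscore → non-diegetic.
Second: a ukulele is now a real source in the story world and the characters hear it → diegetic.

non-diegetic, diegetic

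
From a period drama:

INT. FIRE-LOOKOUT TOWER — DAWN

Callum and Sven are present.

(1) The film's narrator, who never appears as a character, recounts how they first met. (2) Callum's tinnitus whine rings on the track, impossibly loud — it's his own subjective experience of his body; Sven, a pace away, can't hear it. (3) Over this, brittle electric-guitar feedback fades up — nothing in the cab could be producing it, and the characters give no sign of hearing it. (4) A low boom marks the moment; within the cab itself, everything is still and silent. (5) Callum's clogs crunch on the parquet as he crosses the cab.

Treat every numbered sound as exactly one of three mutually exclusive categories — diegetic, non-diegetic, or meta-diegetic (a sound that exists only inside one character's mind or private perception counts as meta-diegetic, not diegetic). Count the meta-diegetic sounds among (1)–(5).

1

Sound (1): external voice-over — not a character, not heard by anyone in the scene, so non-diegetic.
Sound (2): point-of-audition from inside Callum's body; not a sound in the room, so meta-diegetic.
(3) score with no on-screen or off-screen source; it exists for the audience alone → non-diegetic.
(4) is non-diegetic: nothing in the scene produces it; it's an accent added for the audience.
(5) it's the physical sound of Callum moving in the space → diegetic.
So 1 of the 5 is meta-diegetic: (2).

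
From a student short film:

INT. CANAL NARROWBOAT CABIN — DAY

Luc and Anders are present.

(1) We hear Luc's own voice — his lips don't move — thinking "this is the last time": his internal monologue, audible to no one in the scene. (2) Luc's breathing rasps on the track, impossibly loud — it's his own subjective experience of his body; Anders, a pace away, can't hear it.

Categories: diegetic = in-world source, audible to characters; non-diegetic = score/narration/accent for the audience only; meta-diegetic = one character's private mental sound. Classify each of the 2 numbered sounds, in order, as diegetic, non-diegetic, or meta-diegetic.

(1) is meta-diegetic: Luc's thought-voice: a private mental sound no other character can hear.
Sound (2): a subjective body sound — Luc's private perception, inaudible to Anders, so meta-diegetic.

meta-diegetic, meta-diegetic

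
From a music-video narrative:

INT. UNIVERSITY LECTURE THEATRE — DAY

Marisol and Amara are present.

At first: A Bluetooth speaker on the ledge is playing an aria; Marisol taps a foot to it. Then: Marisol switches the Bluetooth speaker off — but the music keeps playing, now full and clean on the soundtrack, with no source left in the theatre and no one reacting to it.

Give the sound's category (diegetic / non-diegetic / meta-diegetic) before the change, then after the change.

Before the change: a Bluetooth speaker is a real in-scene source and Marisol reacts to it → diegetic.
After the change: there is no longer any in-world source and no one can hear it — it has become underscore → non-diegetic.

diegetic, non-diegetic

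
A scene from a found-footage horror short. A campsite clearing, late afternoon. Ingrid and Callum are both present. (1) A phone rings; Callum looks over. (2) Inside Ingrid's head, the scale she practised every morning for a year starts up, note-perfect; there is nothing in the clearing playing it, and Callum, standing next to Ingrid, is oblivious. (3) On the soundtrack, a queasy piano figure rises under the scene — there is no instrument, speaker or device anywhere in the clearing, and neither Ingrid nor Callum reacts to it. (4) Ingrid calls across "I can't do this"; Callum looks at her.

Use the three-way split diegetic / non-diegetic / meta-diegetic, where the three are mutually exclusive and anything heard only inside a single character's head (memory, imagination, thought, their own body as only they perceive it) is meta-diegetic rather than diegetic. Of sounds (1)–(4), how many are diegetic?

2

Sound (1): an in-world source (a phone); characters could hear it, so diegetic.
Sound (2): remembered music, private to Ingrid — Callum is oblivious because it isn't in the room, so meta-diegetic.
Sound (3): score with no on-screen or off-screen source; it exists for the audience alone, so non-diegetic.
Sound (4): Ingrid is a character speaking aloud in the scene, so diegetic.
Diegetic: (1), (4) — that's 2.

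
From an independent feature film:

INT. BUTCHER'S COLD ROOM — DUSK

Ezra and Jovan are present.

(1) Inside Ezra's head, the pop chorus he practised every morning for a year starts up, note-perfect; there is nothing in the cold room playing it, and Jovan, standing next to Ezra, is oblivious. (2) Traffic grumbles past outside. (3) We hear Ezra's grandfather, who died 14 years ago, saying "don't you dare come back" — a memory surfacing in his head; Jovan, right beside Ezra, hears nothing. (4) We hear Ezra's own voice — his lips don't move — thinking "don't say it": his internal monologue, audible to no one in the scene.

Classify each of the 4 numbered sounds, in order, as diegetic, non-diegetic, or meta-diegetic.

(1) it lives in Ezra's subjectivity, not in the cold room → meta-diegetic.
(2) is diegetic: it's the actual ambient sound of the location.
(3) is meta-diegetic: a remembered line, private to Ezra — not present in the room, not audible to Jovan.
(4) Ezra's thought-voice: a private mental sound no other character can hear → meta-diegetic.

meta-diegetic, diegetic, meta-diegetic, meta-diegetic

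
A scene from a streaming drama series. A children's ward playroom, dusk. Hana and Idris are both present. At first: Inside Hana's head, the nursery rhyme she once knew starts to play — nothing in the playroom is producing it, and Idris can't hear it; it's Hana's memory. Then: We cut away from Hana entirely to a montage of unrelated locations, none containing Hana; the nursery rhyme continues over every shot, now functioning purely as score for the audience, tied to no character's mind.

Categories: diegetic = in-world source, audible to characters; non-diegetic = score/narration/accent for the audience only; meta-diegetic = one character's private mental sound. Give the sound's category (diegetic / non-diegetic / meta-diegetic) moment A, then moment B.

Moment A: the music lives inside Hana's mind alone; Idris can't hear it → meta-diegetic.
Moment B: once it plays over shots Hana isn't in, detached from any character's subjectivity, it's conventional underscore → non-diegetic.

meta-diegetic, non-diegetic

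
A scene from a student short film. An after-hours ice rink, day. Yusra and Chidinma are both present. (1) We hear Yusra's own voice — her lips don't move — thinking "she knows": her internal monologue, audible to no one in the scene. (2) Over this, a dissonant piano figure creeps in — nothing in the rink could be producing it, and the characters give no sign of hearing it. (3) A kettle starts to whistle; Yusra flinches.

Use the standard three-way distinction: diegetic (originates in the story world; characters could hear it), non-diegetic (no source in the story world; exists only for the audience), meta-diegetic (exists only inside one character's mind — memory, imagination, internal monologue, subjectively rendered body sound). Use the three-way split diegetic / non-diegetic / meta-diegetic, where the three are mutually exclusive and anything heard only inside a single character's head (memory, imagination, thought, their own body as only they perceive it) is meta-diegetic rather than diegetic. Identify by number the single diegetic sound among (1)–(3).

(1) it's Yusra's unspoken thought, heard only by the audience via her subjectivity → meta-diegetic.
Sound (2): score with no on-screen or off-screen source; it exists for the audience alone, so non-diegetic.
(3) the sound comes from a kettle physically present in the location → diegetic.
Only (3) is diegetic.

3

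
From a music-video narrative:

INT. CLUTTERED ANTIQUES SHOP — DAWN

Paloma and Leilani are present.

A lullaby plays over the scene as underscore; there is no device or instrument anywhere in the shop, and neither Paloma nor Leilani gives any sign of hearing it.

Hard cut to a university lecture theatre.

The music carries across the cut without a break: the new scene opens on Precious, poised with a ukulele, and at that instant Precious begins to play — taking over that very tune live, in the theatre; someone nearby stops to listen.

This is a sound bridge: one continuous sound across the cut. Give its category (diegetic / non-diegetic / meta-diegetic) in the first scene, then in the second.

non-diegetic, diegetic

Scene one: there's no in-world source anywhere and no character hears it — underscore for the audience only → non-diegetic.
Scene two: from the moment Precious starts playing, the tune is being performed on a ukulele inside the story world and another character hears it → diegetic.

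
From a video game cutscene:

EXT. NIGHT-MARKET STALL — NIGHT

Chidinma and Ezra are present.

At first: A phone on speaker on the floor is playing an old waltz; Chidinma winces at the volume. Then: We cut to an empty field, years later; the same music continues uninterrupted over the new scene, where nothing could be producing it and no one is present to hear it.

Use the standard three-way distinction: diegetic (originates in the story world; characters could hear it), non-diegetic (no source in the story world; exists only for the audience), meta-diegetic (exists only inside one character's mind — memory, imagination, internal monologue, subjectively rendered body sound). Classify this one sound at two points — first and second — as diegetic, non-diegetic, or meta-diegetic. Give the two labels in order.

First: a phone on speaker is a real in-scene source and Chidinma reacts to it → diegetic.
Second: there is no longer any in-world source and no one can hear it — it has become underscore → non-diegetic.

diegetic, non-diegetic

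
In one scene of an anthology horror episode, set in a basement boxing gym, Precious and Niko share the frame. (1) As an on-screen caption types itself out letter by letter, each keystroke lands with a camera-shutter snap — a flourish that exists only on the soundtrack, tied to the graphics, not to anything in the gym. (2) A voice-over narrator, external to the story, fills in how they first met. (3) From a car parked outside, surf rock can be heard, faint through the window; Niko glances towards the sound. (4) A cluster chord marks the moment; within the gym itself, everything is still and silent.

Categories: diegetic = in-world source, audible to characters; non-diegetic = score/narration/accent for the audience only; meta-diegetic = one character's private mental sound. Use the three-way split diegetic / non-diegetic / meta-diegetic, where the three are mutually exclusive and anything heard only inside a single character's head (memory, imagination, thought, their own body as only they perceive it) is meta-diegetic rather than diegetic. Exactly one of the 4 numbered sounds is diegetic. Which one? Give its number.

Sound (1): sound married to a title/caption — outside the diegesis by definition, so non-diegetic.
(2) is non-diegetic: external voice-over — not a character, not heard by anyone in the scene.
(3) the music has an off-screen but real-world source and a character hears it → diegetic.
(4) is non-diegetic: it's a sound-design accent with no in-world source; no one in the scene can hear it.
Only (3) is diegetic.

3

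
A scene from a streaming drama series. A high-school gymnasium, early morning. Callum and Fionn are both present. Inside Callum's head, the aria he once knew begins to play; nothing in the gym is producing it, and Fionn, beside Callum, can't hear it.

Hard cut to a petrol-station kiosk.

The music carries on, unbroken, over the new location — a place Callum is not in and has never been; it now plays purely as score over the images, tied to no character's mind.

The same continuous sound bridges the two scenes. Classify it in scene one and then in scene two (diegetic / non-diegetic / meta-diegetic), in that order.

meta-diegetic, non-diegetic

Scene one: the music exists only inside Callum's mind; Fionn can't hear it → meta-diegetic.
Scene two: it's detached from Callum entirely and plays over unrelated images with no in-world source — conventional underscore → non-diegetic.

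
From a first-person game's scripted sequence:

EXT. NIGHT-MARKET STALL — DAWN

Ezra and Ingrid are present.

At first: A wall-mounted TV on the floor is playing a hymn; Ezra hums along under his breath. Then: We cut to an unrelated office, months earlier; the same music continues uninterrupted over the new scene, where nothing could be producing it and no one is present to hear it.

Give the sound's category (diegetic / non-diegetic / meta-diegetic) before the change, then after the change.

diegetic, non-diegetic

Before the change: a wall-mounted TV is a real in-scene source and Ezra reacts to it → diegetic.
After the change: there is no longer any in-world source and no one can hear it — it has become underscore → non-diegetic.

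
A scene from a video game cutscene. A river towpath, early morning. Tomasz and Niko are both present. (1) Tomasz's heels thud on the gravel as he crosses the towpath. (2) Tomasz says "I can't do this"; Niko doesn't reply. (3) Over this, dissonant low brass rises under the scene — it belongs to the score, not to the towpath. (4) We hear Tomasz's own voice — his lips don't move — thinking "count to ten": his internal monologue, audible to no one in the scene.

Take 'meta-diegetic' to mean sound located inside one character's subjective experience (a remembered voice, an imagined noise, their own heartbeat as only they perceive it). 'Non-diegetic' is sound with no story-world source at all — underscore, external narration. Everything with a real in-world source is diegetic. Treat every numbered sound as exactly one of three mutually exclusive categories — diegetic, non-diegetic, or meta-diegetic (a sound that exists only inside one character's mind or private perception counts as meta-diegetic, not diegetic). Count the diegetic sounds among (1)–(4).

2

(1) Tomasz's footsteps are produced in the story world → diegetic.
(2) is diegetic: on-screen dialogue — Tomasz speaks and Niko is there to hear.
(3) score with no on-screen or off-screen source; it exists for the audience alone → non-diegetic.
(4) it's Tomasz's unspoken thought, heard only by the audience via his subjectivity → meta-diegetic.
Diegetic: (1), (2) — that's 2.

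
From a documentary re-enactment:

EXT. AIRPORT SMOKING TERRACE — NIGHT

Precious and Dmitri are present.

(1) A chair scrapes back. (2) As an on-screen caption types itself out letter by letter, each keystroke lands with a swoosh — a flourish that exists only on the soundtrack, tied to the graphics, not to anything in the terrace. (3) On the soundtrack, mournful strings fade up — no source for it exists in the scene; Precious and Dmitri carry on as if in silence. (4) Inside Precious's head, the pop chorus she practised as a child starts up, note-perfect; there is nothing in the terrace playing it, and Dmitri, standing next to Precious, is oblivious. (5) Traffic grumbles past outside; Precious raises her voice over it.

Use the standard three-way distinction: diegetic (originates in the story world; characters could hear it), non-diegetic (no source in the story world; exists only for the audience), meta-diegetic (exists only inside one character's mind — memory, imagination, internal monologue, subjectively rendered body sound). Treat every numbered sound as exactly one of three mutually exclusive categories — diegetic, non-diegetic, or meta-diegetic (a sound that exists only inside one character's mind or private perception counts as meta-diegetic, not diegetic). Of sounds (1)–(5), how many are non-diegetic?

Sound (1): the sound comes from a chair physically present in the location, so diegetic.
(2) the caption isn't part of the story world, so neither is the sound tied to it → non-diegetic.
Sound (3): nothing in the terrace produces it and the characters don't hear it — pure soundtrack, so non-diegetic.
(4) is meta-diegetic: remembered music, private to Precious — Dmitri is oblivious because it isn't in the room.
(5) traffic is part of the location's real environment → diegetic.
Non-diegetic: (2), (3) — that's 2.

2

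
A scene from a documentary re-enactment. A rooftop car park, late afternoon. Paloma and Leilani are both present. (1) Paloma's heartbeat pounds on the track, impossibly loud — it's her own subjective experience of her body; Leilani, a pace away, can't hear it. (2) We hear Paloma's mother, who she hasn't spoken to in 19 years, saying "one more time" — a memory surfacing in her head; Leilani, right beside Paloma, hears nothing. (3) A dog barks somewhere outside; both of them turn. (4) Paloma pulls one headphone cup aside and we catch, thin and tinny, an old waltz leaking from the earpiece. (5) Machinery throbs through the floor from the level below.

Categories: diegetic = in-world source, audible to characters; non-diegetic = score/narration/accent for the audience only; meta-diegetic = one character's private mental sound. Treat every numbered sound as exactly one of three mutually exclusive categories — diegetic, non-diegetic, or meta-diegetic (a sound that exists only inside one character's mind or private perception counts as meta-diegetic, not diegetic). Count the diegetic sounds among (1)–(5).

(1) point-of-audition from inside Paloma's body; not a sound in the room → meta-diegetic.
(2) a remembered line, private to Paloma — not present in the room, not audible to Leilani → meta-diegetic.
(3) is diegetic: a dog is a real object/event in the scene's world.
(4) the earpiece is a real device on Paloma's head — source music → diegetic.
(5) machinery is part of the location's real environment → diegetic.
So 3 of the 5 are diegetic: (3), (4), (5).

3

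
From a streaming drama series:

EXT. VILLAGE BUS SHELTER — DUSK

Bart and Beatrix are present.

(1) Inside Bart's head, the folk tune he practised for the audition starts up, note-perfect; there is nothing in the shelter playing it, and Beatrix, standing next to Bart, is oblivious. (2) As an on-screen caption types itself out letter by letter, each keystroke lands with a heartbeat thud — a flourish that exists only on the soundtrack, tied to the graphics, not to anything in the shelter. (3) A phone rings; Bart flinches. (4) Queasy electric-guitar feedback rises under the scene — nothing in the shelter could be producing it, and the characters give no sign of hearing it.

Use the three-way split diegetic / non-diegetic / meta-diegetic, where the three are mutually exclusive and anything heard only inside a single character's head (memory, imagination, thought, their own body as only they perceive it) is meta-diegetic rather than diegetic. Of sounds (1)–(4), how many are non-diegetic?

2

(1) is meta-diegetic: remembered music, private to Bart — Beatrix is oblivious because it isn't in the room.
(2) sound married to a title/caption — outside the diegesis by definition → non-diegetic.
(3) the sound comes from a phone physically present in the location → diegetic.
(4) is non-diegetic: it has no source in the story world and no character can hear it — it's underscore.
Non-diegetic: (2), (4) — that's 2.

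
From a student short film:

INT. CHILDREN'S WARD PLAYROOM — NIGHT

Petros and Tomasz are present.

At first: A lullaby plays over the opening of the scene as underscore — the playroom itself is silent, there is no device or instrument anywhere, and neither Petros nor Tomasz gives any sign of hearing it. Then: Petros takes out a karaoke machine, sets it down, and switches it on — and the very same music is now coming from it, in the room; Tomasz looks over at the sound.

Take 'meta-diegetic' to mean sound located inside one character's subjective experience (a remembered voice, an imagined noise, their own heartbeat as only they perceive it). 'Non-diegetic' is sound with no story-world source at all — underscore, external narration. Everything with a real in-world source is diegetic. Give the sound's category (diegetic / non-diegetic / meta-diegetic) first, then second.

non-diegetic, diegetic

First: no in-world source exists and no character can hear it — underscore → non-diegetic.
Second: a karaoke machine is now a real source in the story world and the characters hear it → diegetic.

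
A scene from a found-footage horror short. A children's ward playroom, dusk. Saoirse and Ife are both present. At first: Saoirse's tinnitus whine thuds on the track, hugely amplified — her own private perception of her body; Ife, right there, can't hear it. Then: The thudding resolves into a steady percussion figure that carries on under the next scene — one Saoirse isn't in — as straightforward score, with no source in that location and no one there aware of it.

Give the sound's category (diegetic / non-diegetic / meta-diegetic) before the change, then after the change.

Before the change: it's Saoirse's subjective body sound, inaudible to Ife → meta-diegetic.
After the change: detached from Saoirse and playing as sourceless score over a scene she isn't in — for the audience only → non-diegetic.

meta-diegetic, non-diegetic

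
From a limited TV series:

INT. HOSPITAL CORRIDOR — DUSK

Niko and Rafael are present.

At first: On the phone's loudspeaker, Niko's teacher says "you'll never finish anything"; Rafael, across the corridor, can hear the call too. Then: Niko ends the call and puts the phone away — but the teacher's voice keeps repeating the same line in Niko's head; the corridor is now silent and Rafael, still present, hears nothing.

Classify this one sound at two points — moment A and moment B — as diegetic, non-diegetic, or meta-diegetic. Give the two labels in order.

diegetic, meta-diegetic

Moment A: the loudspeaker is an in-world source; both Niko and Rafael hear the call → diegetic.
Moment B: with the phone off, the voice continues only as Niko's private mental replay — Rafael can't hear it → meta-diegetic.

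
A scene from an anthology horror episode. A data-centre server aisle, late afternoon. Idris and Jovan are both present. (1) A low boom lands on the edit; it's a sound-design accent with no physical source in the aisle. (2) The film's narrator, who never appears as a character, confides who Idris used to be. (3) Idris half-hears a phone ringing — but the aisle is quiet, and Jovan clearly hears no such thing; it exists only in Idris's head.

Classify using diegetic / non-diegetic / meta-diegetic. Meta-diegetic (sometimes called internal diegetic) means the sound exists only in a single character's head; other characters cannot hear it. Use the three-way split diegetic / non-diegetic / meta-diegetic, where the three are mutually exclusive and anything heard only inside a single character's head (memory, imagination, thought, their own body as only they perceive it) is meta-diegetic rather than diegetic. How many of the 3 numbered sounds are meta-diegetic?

(1) nothing in the scene produces it; it's an accent added for the audience → non-diegetic.
Sound (2): commentary laid over the scene from outside the fiction, so non-diegetic.
Sound (3): Idris alone 'hears' it — an imagined sound, not present in the space, so meta-diegetic.
Meta-diegetic: (3) — that's 1.

1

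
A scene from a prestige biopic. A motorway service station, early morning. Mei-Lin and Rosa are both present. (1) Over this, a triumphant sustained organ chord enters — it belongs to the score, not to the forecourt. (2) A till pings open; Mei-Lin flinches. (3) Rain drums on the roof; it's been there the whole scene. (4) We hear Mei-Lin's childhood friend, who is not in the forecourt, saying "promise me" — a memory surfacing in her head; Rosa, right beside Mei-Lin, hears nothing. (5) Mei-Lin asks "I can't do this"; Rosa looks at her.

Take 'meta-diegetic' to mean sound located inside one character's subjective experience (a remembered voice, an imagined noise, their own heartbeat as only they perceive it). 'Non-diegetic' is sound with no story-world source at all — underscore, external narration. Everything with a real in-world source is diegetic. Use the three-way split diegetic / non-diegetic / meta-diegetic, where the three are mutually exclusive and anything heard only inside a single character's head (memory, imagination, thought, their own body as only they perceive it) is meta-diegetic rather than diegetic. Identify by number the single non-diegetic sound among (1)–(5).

(1) is non-diegetic: it has no source in the story world and no character can hear it — it's underscore.
(2) a till is a real object/event in the scene's world → diegetic.
(3) is diegetic: ambient/room sound belonging to the story's physical space.
Sound (4): the voice is a memory playing only inside Mei-Lin's mind; Rosa can't hear it, so meta-diegetic.
(5) is diegetic: Mei-Lin is a character speaking aloud in the scene.
Only (1) is non-diegetic.

1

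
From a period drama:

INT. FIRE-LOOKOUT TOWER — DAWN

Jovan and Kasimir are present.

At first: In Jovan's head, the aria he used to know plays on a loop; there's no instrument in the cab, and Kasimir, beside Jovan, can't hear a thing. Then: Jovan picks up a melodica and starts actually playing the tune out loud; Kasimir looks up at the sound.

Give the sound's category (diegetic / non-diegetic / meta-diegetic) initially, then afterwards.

meta-diegetic, diegetic

Initially: the tune exists only as Jovan's private memory; Kasimir can't hear it → meta-diegetic.
Afterwards: Jovan is now producing it live on a melodica, in the room, and Kasimir hears it → diegetic.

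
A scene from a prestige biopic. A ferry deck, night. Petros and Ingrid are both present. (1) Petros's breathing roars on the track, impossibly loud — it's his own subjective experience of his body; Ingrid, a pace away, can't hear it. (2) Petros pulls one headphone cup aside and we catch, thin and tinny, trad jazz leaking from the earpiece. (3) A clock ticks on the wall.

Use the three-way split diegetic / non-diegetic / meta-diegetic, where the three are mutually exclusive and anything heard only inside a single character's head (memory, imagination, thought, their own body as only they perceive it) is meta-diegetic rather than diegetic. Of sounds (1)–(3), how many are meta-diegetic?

Sound (1): it's Petros's internal bodily sensation rendered as sound; only Petros 'hears' it, so meta-diegetic.
(2) is diegetic: the earpiece is a real device on Petros's head — source music.
(3) is diegetic: an in-world source (a clock); characters could hear it.
Meta-diegetic: (1) — that's 1.

1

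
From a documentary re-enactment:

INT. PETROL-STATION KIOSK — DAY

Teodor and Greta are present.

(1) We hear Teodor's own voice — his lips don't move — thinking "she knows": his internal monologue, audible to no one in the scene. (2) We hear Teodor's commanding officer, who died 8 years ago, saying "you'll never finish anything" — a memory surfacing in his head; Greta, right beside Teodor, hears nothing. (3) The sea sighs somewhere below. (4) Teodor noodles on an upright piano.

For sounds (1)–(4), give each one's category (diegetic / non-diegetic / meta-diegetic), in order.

meta-diegetic, meta-diegetic, diegetic, diegetic

(1) it's Teodor's unspoken thought, heard only by the audience via his subjectivity → meta-diegetic.
(2) the voice is a memory playing only inside Teodor's mind; Greta can't hear it → meta-diegetic.
(3) ambient/room sound belonging to the story's physical space → diegetic.
(4) is diegetic: the instrument and the performer are both in the scene.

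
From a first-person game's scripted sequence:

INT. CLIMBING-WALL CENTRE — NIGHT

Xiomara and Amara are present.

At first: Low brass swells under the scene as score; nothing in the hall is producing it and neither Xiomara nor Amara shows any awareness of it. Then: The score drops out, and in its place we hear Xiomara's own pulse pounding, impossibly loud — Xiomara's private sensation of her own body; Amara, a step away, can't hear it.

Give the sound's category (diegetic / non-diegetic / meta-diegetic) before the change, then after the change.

non-diegetic, meta-diegetic

Before the change: underscore with no in-world source, inaudible to the characters → non-diegetic.
After the change: the body sound is Xiomara's subjective perception alone — Amara can't hear it → meta-diegetic.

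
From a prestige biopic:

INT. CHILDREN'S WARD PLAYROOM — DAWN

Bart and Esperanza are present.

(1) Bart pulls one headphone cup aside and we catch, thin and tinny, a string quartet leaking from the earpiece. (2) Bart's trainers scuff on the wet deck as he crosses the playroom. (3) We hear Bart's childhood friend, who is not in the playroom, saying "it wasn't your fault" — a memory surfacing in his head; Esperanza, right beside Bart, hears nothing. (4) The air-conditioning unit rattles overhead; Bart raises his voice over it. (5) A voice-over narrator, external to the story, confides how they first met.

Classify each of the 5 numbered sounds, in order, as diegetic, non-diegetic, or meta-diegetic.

(1) it's leaking from a physical pair of headphones in the scene → diegetic.
(2) is diegetic: a character's body making contact with the set — an in-world sound.
(3) it's Bart's recollection rendered as sound; the other character can't hear it → meta-diegetic.
Sound (4): it's the actual ambient sound of the location, so diegetic.
(5) is non-diegetic: external voice-over — not a character, not heard by anyone in the scene.

diegetic, diegetic, meta-diegetic, diegetic, non-diegetic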